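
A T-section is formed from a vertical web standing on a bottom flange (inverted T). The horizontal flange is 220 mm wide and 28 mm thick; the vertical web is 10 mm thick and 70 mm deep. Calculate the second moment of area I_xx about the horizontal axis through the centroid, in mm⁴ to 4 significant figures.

I_xx ≈ 2.197 × 10⁶ mm⁴

Treat the section as a set of non-overlapping primitives; coordinates are from the bounding-box lower-left.
Flange: 220 × 28, A = 6 160 mm², y = 14 mm, Ī = 402 453 mm⁴.
Web: 10 × 70, A = 700 mm², y = 63 mm, Ī = 285 833 mm⁴.
Centroid: ȳ = ΣA·y / ΣA = 19 mm.
Transfer each piece to the horizontal axis through the centroid using Ī + A·d² with d = y − 19:
  flange: d = -5 mm → contributes +556 453 mm⁴
  web: d = 44 mm → contributes +1 641 033 mm⁴
Total I = 2 197 487 mm⁴.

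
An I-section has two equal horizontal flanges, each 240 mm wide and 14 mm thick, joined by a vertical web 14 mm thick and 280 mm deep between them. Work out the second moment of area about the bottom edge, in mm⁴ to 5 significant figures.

Break the section into simple shapes (no overlaps), measuring from the bottom-left corner of the bounding box.
Bottom flange: 240 × 14, A = 3 360 mm², y = 7 mm, Ī = 54 880 mm⁴.
Web: 14 × 280, A = 3 920 mm², y = 154 mm, Ī = 25 610 667 mm⁴.
Top flange: 240 × 14, A = 3 360 mm², y = 301 mm, Ī = 54 880 mm⁴.
Transfer each piece to the bottom edge using Ī + A·d² with d = y − 0:
  bottom flange: d = 7 mm → contributes +219 520 mm⁴
  web: d = 154 mm → contributes +118 577 387 mm⁴
  top flange: d = 301 mm → contributes +304 474 240 mm⁴
Total I = 423 271 147 mm⁴.

I_base ≈ 4.2327 × 10⁸ mm⁴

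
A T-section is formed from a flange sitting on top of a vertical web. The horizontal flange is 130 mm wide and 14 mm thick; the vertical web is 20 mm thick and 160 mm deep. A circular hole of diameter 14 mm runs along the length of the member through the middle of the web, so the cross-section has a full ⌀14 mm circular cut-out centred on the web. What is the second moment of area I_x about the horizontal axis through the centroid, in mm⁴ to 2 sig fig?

Break the section into simple shapes (no overlaps), measuring from the bottom-left corner of the bounding box.
Flange: 130 × 14, A = 1 820 mm², y = 167 mm, Ī = 29 727 mm⁴.
Web: 20 × 160, A = 3 200 mm², y = 80 mm, Ī = 6 826 667 mm⁴.
Hole (subtracted): ⌀14, A = 153.9 mm², y = 80 mm, Ī = 1 886 mm⁴.
Centroid: ȳ = ΣA·y / ΣA = 112.5 mm.
Transfer each piece to the horizontal axis through the centroid using Ī + A·d² with d = y − 112.5:
  flange: d = 54.46 mm → contributes +5 427 717 mm⁴
  web: d = -32.54 mm → contributes +10 214 921 mm⁴
  hole: d = -32.54 mm → contributes −164 880 mm⁴
Total I = 15 477 758 mm⁴.

I_x ≈ 1.5 × 10⁷ mm⁴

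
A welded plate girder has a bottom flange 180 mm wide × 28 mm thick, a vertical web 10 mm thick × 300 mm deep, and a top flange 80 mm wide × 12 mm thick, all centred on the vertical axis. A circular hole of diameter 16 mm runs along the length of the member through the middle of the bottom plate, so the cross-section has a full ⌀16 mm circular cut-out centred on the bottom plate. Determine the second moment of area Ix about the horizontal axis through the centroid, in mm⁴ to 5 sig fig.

Ix ≈ 1.2924 × 10⁸ mm⁴

Break the section into simple shapes (no overlaps), measuring from the bottom-left corner of the bounding box.
Bottom plate: 180 × 28, A = 5 040 mm², y = 14 mm, Ī = 329 280 mm⁴.
Web plate: 10 × 300, A = 3 000 mm², y = 178 mm, Ī = 22 500 000 mm⁴.
Top plate: 80 × 12, A = 960 mm², y = 334 mm, Ī = 11 520 mm⁴.
Hole (subtracted): ⌀16, A = 201.0619 mm², y = 14 mm, Ī = 3216.991 mm⁴.
Centroid: ȳ = ΣA·y / ΣA = 104.8291 mm.
Transfer each piece to the horizontal axis through the centroid using Ī + A·d² with d = y − 104.8291:
  bottom plate: d = -90.82914 mm → contributes +41 908 943 mm⁴
  web plate: d = 73.17086 mm → contributes +38 561 923 mm⁴
  top plate: d = 229.1709 mm → contributes +50 430 031 mm⁴
  hole: d = -90.82914 mm → contributes −1 661 964 mm⁴
Total I = 129 238 932 mm⁴.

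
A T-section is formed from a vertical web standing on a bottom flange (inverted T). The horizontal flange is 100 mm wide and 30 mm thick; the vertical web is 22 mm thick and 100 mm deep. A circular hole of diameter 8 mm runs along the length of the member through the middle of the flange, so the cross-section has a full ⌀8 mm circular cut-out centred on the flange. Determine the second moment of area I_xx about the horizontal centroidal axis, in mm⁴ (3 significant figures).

Split into non-overlapping primitives; take the origin at the lower-left of the bounding box.
Flange: 100 × 30, A = 3 000 mm², y = 15 mm, Ī = 225 000 mm⁴.
Web: 22 × 100, A = 2 200 mm², y = 80 mm, Ī = 1 833 333 mm⁴.
Hole (subtracted): ⌀8, A = 50.265 mm², y = 15 mm, Ī = 201.06 mm⁴.
Centroid: ȳ = ΣA·y / ΣA = 42.768 mm.
Transfer each piece to the horizontal centroidal axis using Ī + A·d² with d = y − 42.768:
  flange: d = -27.768 mm → contributes +2 538 256 mm⁴
  web: d = 37.232 mm → contributes +4 882 952 mm⁴
  hole: d = -27.768 mm → contributes −38 960 mm⁴
Total I = 7 382 248 mm⁴.

I_xx ≈ 7.38 × 10⁶ mm⁴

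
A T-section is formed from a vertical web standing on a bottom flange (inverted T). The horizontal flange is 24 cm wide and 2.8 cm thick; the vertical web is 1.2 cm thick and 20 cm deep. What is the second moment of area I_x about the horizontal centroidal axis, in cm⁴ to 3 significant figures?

Decompose the section into non-overlapping parts with the origin at the bottom-left of its bounding rectangle.
Flange: 24 × 2.8, A = 67.2 cm², y = 1.4 cm, Ī = 43.904 cm⁴.
Web: 1.2 × 20, A = 24 cm², y = 12.8 cm, Ī = 800 cm⁴.
Centroid: ȳ = ΣA·y / ΣA = 4.4 cm.
Transfer each piece to the horizontal centroidal axis using Ī + A·d² with d = y − 4.4:
  flange: d = -3 cm → contributes +648.7 cm⁴
  web: d = 8.4 cm → contributes +2493.4 cm⁴
Total I = 3142.1 cm⁴.

I_x ≈ 3140 cm⁴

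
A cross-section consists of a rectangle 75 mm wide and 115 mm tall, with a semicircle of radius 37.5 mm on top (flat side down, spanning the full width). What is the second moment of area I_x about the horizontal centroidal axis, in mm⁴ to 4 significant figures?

Treat the section as a set of non-overlapping primitives; coordinates are from the bounding-box lower-left.
Rectangular body: 75 × 115, A = 8 625 mm², y = 57.5 mm, Ī = 9 505 469 mm⁴.
Semicircular cap: semicircle r = 37.5, A = 2208.93 mm², y = 130.915 mm, Ī = 217 049 mm⁴.
Centroid: ȳ = ΣA·y / ΣA = 72.4687 mm.
Transfer each piece to the horizontal centroidal axis using Ī + A·d² with d = y − 72.4687:
  rectangular body: d = -14.9687 mm → contributes +11 438 003 mm⁴
  semicircular cap: d = 58.4468 mm → contributes +7 762 823 mm⁴
Total I = 19 200 826 mm⁴.

I_x ≈ 1.920 × 10⁷ mm⁴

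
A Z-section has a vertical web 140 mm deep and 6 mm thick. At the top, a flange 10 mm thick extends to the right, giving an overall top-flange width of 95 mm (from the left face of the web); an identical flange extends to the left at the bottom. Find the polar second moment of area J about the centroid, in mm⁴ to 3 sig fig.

J ≈ 1.41 × 10⁷ mm⁴

Break the section into simple shapes (no overlaps), measuring from the bottom-left corner of the bounding box.
Web: 6 × 140, A = 840 mm², y = 70 mm, Ī = 1 372 000 mm⁴.
Top flange (beyond web): 89 × 10, A = 890 mm², y = 135 mm, Ī = 7416.7 mm⁴.
Bottom flange (beyond web): 89 × 10, A = 890 mm², y = 5 mm, Ī = 7416.7 mm⁴.
Centroid: ȳ = ΣA·y / ΣA = 70 mm.
Transfer each piece to the centroidal x-axis using Ī + A·d² with d = y − 70:
  web: d = 0 mm → contributes +1 372 000 mm⁴
  top flange (beyond web): d = 65 mm → contributes +3 767 667 mm⁴
  bottom flange (beyond web): d = -65 mm → contributes +3 767 667 mm⁴
Total I = 8 907 333 mm⁴.
For the y-axis: x̄ = 92 mm.
Repeating about the centroidal y-axis gives I_y = 5 193 593 mm⁴.
Polar second moment: J = I_x + I_y = 14 100 927 mm⁴.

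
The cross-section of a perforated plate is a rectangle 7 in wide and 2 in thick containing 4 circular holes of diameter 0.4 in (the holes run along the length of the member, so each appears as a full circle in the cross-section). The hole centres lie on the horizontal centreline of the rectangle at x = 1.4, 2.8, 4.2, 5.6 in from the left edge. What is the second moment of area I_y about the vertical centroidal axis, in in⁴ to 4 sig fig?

I_y ≈ 55.93 in⁴

Split into non-overlapping primitives; take the origin at the lower-left of the bounding box.
Plate: 7 × 2, A = 14 in², x = 3.5 in, Ī = 57.1667 in⁴.
Hole 1 (subtracted): ⌀0.4, A = 0.125664 in², x = 1.4 in, Ī = 0.00125664 in⁴.
Hole 2 (subtracted): ⌀0.4, A = 0.125664 in², x = 2.8 in, Ī = 0.00125664 in⁴.
Hole 3 (subtracted): ⌀0.4, A = 0.125664 in², x = 4.2 in, Ī = 0.00125664 in⁴.
Hole 4 (subtracted): ⌀0.4, A = 0.125664 in², x = 5.6 in, Ī = 0.00125664 in⁴.
By symmetry the centroid is at mid-width, x̄ = 3.5 in.
Transfer each piece to the vertical centroidal axis using Ī + A·d² with d = x − 3.5:
  plate: d = 0 in → contributes +57.1667 in⁴
  hole 1: d = -2.1 in → contributes −0.555434 in⁴
  hole 2: d = -0.7 in → contributes −0.0628319 in⁴
  hole 3: d = 0.7 in → contributes −0.0628319 in⁴
  hole 4: d = 2.1 in → contributes −0.555434 in⁴
Total I = 55.9301 in⁴.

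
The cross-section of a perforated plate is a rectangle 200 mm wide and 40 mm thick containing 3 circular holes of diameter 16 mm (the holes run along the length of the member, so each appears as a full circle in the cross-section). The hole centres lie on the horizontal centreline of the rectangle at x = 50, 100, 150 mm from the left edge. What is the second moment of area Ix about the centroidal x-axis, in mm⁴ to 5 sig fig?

Decompose the section into non-overlapping parts with the origin at the bottom-left of its bounding rectangle.
Plate: 200 × 40, A = 8 000 mm², y = 20 mm, Ī = 1 066 667 mm⁴.
Hole 1 (subtracted): ⌀16, A = 201.0619 mm², y = 20 mm, Ī = 3216.991 mm⁴.
Hole 2 (subtracted): ⌀16, A = 201.0619 mm², y = 20 mm, Ī = 3216.991 mm⁴.
Hole 3 (subtracted): ⌀16, A = 201.0619 mm², y = 20 mm, Ī = 3216.991 mm⁴.
By symmetry the centroid is at mid-height, ȳ = 20 mm.
All pieces are centred on the centroidal x-axis, so I = ΣĪ (holes subtracted) = 1 057 016 mm⁴.

Ix ≈ 1.0570 × 10⁶ mm⁴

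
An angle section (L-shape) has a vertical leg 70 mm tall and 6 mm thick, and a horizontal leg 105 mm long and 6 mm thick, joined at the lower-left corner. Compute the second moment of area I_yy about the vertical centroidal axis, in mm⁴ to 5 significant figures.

Break the section into simple shapes (no overlaps), measuring from the bottom-left corner of the bounding box.
Vertical leg: 6 × 70, A = 420 mm², x = 3 mm, Ī = 1 260 mm⁴.
Horizontal leg (remainder): 99 × 6, A = 594 mm², x = 55.5 mm, Ī = 485149.5 mm⁴.
Centroid: x̄ = ΣA·x / ΣA = 33.75444 mm.
Transfer each piece to the vertical centroidal axis using Ī + A·d² with d = x − 33.75444:
  vertical leg: d = -30.75444 mm → contributes +398510.9 mm⁴
  horizontal leg (remainder): d = 21.74556 mm → contributes +766 034 mm⁴
Total I = 1 164 545 mm⁴.

I_yy ≈ 1.1645 × 10⁶ mm⁴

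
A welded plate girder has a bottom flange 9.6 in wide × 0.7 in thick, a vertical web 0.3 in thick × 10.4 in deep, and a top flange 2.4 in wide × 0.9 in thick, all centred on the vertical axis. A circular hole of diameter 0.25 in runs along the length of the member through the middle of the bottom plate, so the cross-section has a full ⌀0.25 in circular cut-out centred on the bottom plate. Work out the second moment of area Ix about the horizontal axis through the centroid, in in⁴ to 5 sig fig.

Break the section into simple shapes (no overlaps), measuring from the bottom-left corner of the bounding box.
Bottom plate: 9.6 × 0.7, A = 6.72 in², y = 0.35 in, Ī = 0.2744 in⁴.
Web plate: 0.3 × 10.4, A = 3.12 in², y = 5.9 in, Ī = 28.1216 in⁴.
Top plate: 2.4 × 0.9, A = 2.16 in², y = 11.55 in, Ī = 0.1458 in⁴.
Hole (subtracted): ⌀0.25, A = 0.04908739 in², y = 0.35 in, Ī = 0.0001917476 in⁴.
Centroid: ȳ = ΣA·y / ΣA = 3.823208 in.
Transfer each piece to the horizontal axis through the centroid using Ī + A·d² with d = y − 3.823208:
  bottom plate: d = -3.473208 in → contributes +81.33891 in⁴
  web plate: d = 2.076792 in → contributes +41.57837 in⁴
  top plate: d = 7.726792 in → contributes +129.105 in⁴
  hole: d = -3.473208 in → contributes −0.5923413 in⁴
Total I = 251.4299 in⁴.

Ix ≈ 251.43 in⁴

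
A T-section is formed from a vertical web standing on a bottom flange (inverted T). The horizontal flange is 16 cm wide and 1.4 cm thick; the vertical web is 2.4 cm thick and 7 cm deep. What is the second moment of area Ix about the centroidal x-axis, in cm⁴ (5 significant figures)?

Ix ≈ 241.60 cm⁴

Break the section into simple shapes (no overlaps), measuring from the bottom-left corner of the bounding box.
Flange: 16 × 1.4, A = 22.4 cm², y = 0.7 cm, Ī = 3.658667 cm⁴.
Web: 2.4 × 7, A = 16.8 cm², y = 4.9 cm, Ī = 68.6 cm⁴.
Centroid: ȳ = ΣA·y / ΣA = 2.5 cm.
Transfer each piece to the centroidal x-axis using Ī + A·d² with d = y − 2.5:
  flange: d = -1.8 cm → contributes +76.23467 cm⁴
  web: d = 2.4 cm → contributes +165.368 cm⁴
Total I = 241.6027 cm⁴.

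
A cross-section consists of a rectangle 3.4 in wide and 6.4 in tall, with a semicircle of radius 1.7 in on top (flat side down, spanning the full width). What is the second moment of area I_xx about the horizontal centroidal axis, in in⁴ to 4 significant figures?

Break the section into simple shapes (no overlaps), measuring from the bottom-left corner of the bounding box.
Rectangular body: 3.4 × 6.4, A = 21.76 in², y = 3.2 in, Ī = 74.2741 in⁴.
Semicircular cap: semicircle r = 1.7, A = 4.5396 in², y = 7.1215 in, Ī = 0.916701 in⁴.
Centroid: ȳ = ΣA·y / ΣA = 3.87689 in.
Transfer each piece to the horizontal centroidal axis using Ī + A·d² with d = y − 3.87689:
  rectangular body: d = -0.676895 in → contributes +84.2443 in⁴
  semicircular cap: d = 3.24461 in → contributes +48.7073 in⁴
Total I = 132.952 in⁴.

I_xx ≈ 133.0 in⁴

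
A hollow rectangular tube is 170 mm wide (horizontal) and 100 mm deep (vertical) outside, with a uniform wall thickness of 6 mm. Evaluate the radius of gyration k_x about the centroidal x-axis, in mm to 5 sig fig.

k_x ≈ 40.959 mm

Decompose the section into non-overlapping parts with the origin at the bottom-left of its bounding rectangle.
Outer rectangle: 170 × 100, A = 17 000 mm², y = 50 mm, Ī = 14 166 667 mm⁴.
Inner void (subtracted): 158 × 88, A = 13 904 mm², y = 50 mm, Ī = 8 972 715 mm⁴.
By symmetry the centroid is at mid-height, ȳ = 50 mm.
All pieces are centred on the centroidal x-axis, so I = ΣĪ (holes subtracted) = 5 193 952 mm⁴.
Radius of gyration: k = √(I/A) = √(5 193 952 / 3 096) = 40.95892 mm.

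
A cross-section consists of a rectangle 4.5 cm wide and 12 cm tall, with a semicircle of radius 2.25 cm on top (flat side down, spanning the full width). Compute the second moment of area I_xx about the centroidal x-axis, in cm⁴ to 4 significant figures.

I_xx ≈ 986.1 cm⁴

Decompose the section into non-overlapping parts with the origin at the bottom-left of its bounding rectangle.
Rectangular body: 4.5 × 12, A = 54 cm², y = 6 cm, Ī = 648 cm⁴.
Semicircular cap: semicircle r = 2.25, A = 7.95216 cm², y = 12.9549 cm, Ī = 2.81295 cm⁴.
Centroid: ȳ = ΣA·y / ΣA = 6.89273 cm.
Transfer each piece to the centroidal x-axis using Ī + A·d² with d = y − 6.89273:
  rectangular body: d = -0.892732 cm → contributes +691.036 cm⁴
  semicircular cap: d = 6.0622 cm → contributes +295.057 cm⁴
Total I = 986.093 cm⁴.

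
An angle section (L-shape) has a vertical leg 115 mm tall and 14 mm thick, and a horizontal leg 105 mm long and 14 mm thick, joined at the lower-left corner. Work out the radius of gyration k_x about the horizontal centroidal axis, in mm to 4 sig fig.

k_x ≈ 35.37 mm

Decompose the section into non-overlapping parts with the origin at the bottom-left of its bounding rectangle.
Vertical leg: 14 × 115, A = 1 610 mm², y = 57.5 mm, Ī = 1 774 354 mm⁴.
Horizontal leg (remainder): 91 × 14, A = 1 274 mm², y = 7 mm, Ī = 20808.7 mm⁴.
Centroid: ȳ = ΣA·y / ΣA = 35.1917 mm.
Transfer each piece to the horizontal centroidal axis using Ī + A·d² with d = y − 35.1917:
  vertical leg: d = 22.3083 mm → contributes +2 575 584 mm⁴
  horizontal leg (remainder): d = -28.1917 mm → contributes +1 033 352 mm⁴
Total I = 3 608 935 mm⁴.
Radius of gyration: k = √(I/A) = √(3 608 935 / 2 884) = 35.3746 mm.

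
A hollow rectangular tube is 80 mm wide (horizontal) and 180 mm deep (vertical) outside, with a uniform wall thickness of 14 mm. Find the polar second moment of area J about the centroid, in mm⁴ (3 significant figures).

J ≈ 2.96 × 10⁷ mm⁴

Split into non-overlapping primitives; take the origin at the lower-left of the bounding box.
Outer rectangle: 80 × 180, A = 14 400 mm², y = 90 mm, Ī = 38 880 000 mm⁴.
Inner void (subtracted): 52 × 152, A = 7 904 mm², y = 90 mm, Ī = 15 217 835 mm⁴.
By symmetry the centroid is at mid-height, ȳ = 90 mm.
All pieces are centred on the centroidal x-axis, so I = ΣĪ (holes subtracted) = 23 662 165 mm⁴.
Repeating about the centroidal y-axis gives I_y = 5 898 965 mm⁴.
Polar second moment: J = I_x + I_y = 29 561 131 mm⁴.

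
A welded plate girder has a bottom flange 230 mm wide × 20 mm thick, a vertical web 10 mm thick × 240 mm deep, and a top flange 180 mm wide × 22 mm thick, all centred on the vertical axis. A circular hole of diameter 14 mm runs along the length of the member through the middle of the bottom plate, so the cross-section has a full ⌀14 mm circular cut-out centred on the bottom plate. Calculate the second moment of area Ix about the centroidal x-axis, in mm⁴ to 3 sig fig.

Ix ≈ 1.55 × 10⁸ mm⁴

Decompose the section into non-overlapping parts with the origin at the bottom-left of its bounding rectangle.
Bottom plate: 230 × 20, A = 4 600 mm², y = 10 mm, Ī = 153 333 mm⁴.
Web plate: 10 × 240, A = 2 400 mm², y = 140 mm, Ī = 11 520 000 mm⁴.
Top plate: 180 × 22, A = 3 960 mm², y = 271 mm, Ī = 159 720 mm⁴.
Hole (subtracted): ⌀14, A = 153.94 mm², y = 10 mm, Ī = 1885.7 mm⁴.
Centroid: ȳ = ΣA·y / ΣA = 134.52 mm.
Transfer each piece to the centroidal x-axis using Ī + A·d² with d = y − 134.52:
  bottom plate: d = -124.52 mm → contributes +71 476 244 mm⁴
  web plate: d = 5.481 mm → contributes +11 592 099 mm⁴
  top plate: d = 136.48 mm → contributes +73 922 894 mm⁴
  hole: d = -124.52 mm → contributes −2 388 692 mm⁴
Total I = 154 602 546 mm⁴.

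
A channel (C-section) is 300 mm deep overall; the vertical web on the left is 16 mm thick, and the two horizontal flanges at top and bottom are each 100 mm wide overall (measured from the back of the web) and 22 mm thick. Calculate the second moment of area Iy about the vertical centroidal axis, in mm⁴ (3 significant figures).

Decompose the section into non-overlapping parts with the origin at the bottom-left of its bounding rectangle.
Web: 16 × 300, A = 4 800 mm², x = 8 mm, Ī = 102 400 mm⁴.
Top flange (beyond web): 84 × 22, A = 1 848 mm², x = 58 mm, Ī = 1 086 624 mm⁴.
Bottom flange (beyond web): 84 × 22, A = 1 848 mm², x = 58 mm, Ī = 1 086 624 mm⁴.
Centroid: x̄ = ΣA·x / ΣA = 29.751 mm.
Transfer each piece to the vertical centroidal axis using Ī + A·d² with d = x − 29.751:
  web: d = -21.751 mm → contributes +2 373 395 mm⁴
  top flange (beyond web): d = 28.249 mm → contributes +2 561 296 mm⁴
  bottom flange (beyond web): d = 28.249 mm → contributes +2 561 296 mm⁴
Total I = 7 495 987 mm⁴.

Iy ≈ 7.50 × 10⁶ mm⁴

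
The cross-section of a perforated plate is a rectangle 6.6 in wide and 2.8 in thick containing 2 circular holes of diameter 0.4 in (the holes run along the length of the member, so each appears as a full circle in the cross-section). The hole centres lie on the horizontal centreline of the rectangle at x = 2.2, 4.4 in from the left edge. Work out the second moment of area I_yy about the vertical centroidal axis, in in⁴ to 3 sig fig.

I_yy ≈ 66.8 in⁴

Break the section into simple shapes (no overlaps), measuring from the bottom-left corner of the bounding box.
Plate: 6.6 × 2.8, A = 18.48 in², x = 3.3 in, Ī = 67.082 in⁴.
Hole 1 (subtracted): ⌀0.4, A = 0.12566 in², x = 2.2 in, Ī = 0.0012566 in⁴.
Hole 2 (subtracted): ⌀0.4, A = 0.12566 in², x = 4.4 in, Ī = 0.0012566 in⁴.
By symmetry the centroid is at mid-width, x̄ = 3.3 in.
Transfer each piece to the vertical centroidal axis using Ī + A·d² with d = x − 3.3:
  plate: d = 0 in → contributes +67.082 in⁴
  hole 1: d = -1.1 in → contributes −0.15331 in⁴
  hole 2: d = 1.1 in → contributes −0.15331 in⁴
Total I = 66.776 in⁴.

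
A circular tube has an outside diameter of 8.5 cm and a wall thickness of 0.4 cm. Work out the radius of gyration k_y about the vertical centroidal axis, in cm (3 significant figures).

Break the section into simple shapes (no overlaps), measuring from the bottom-left corner of the bounding box.
Outer circle: ⌀8.5, A = 56.745 cm², x = 4.25 cm, Ī = 256.24 cm⁴.
Bore (subtracted): ⌀7.7, A = 46.566 cm², x = 4.25 cm, Ī = 172.56 cm⁴.
By symmetry the centroid is at mid-width, x̄ = 4.25 cm.
All pieces are centred on the vertical centroidal axis, so I = ΣĪ (holes subtracted) = 83.682 cm⁴.
Radius of gyration: k = √(I/A) = √(83.682 / 10.179) = 2.8673 cm.

k_y ≈ 2.87 cm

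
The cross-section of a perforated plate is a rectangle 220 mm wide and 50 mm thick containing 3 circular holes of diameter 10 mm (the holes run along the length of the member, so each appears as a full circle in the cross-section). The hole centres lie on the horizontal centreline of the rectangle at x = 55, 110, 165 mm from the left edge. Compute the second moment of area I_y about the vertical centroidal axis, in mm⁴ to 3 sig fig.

Break the section into simple shapes (no overlaps), measuring from the bottom-left corner of the bounding box.
Plate: 220 × 50, A = 11 000 mm², x = 110 mm, Ī = 44 366 667 mm⁴.
Hole 1 (subtracted): ⌀10, A = 78.54 mm², x = 55 mm, Ī = 490.87 mm⁴.
Hole 2 (subtracted): ⌀10, A = 78.54 mm², x = 110 mm, Ī = 490.87 mm⁴.
Hole 3 (subtracted): ⌀10, A = 78.54 mm², x = 165 mm, Ī = 490.87 mm⁴.
By symmetry the centroid is at mid-width, x̄ = 110 mm.
Transfer each piece to the vertical centroidal axis using Ī + A·d² with d = x − 110:
  plate: d = 0 mm → contributes +44 366 667 mm⁴
  hole 1: d = -55 mm → contributes −238 074 mm⁴
  hole 2: d = 0 mm → contributes −490.87 mm⁴
  hole 3: d = 55 mm → contributes −238 074 mm⁴
Total I = 43 890 028 mm⁴.

I_y ≈ 4.39 × 10⁷ mm⁴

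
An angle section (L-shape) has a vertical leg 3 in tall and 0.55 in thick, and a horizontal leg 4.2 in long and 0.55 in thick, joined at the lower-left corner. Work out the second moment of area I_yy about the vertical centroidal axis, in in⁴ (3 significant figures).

Decompose the section into non-overlapping parts with the origin at the bottom-left of its bounding rectangle.
Vertical leg: 0.55 × 3, A = 1.65 in², x = 0.275 in, Ī = 0.041594 in⁴.
Horizontal leg (remainder): 3.65 × 0.55, A = 2.0075 in², x = 2.375 in, Ī = 2.2287 in⁴.
Centroid: x̄ = ΣA·x / ΣA = 1.4276 in.
Transfer each piece to the vertical centroidal axis using Ī + A·d² with d = x − 1.4276:
  vertical leg: d = -1.1526 in → contributes +2.2337 in⁴
  horizontal leg (remainder): d = 0.94737 in → contributes +4.0305 in⁴
Total I = 6.2642 in⁴.

I_yy ≈ 6.26 in⁴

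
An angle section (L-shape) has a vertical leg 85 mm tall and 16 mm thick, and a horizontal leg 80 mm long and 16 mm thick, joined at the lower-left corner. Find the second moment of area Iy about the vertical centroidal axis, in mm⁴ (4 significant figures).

Iy ≈ 1.313 × 10⁶ mm⁴

Break the section into simple shapes (no overlaps), measuring from the bottom-left corner of the bounding box.
Vertical leg: 16 × 85, A = 1 360 mm², x = 8 mm, Ī = 29013.3 mm⁴.
Horizontal leg (remainder): 64 × 16, A = 1 024 mm², x = 48 mm, Ī = 349 525 mm⁴.
Centroid: x̄ = ΣA·x / ΣA = 25.1812 mm.
Transfer each piece to the vertical centroidal axis using Ī + A·d² with d = x − 25.1812:
  vertical leg: d = -17.1812 mm → contributes +430 477 mm⁴
  horizontal leg (remainder): d = 22.8188 mm → contributes +882 719 mm⁴
Total I = 1 313 196 mm⁴.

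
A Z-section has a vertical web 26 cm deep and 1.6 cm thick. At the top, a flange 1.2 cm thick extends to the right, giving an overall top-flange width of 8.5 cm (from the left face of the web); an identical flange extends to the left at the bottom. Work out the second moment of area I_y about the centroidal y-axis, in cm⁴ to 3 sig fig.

I_y ≈ 374 cm⁴

Break the section into simple shapes (no overlaps), measuring from the bottom-left corner of the bounding box.
Web: 1.6 × 26, A = 41.6 cm², x = 7.7 cm, Ī = 8.8747 cm⁴.
Top flange (beyond web): 6.9 × 1.2, A = 8.28 cm², x = 11.95 cm, Ī = 32.851 cm⁴.
Bottom flange (beyond web): 6.9 × 1.2, A = 8.28 cm², x = 3.45 cm, Ī = 32.851 cm⁴.
Centroid: x̄ = ΣA·x / ΣA = 7.7 cm.
Transfer each piece to the centroidal y-axis using Ī + A·d² with d = x − 7.7:
  web: d = 0 cm → contributes +8.8747 cm⁴
  top flange (beyond web): d = 4.25 cm → contributes +182.41 cm⁴
  bottom flange (beyond web): d = -4.25 cm → contributes +182.41 cm⁴
Total I = 373.69 cm⁴.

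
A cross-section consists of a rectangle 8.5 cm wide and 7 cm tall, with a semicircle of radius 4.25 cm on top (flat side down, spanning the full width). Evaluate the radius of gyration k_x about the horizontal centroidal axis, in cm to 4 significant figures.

k_x ≈ 3.053 cm

Break the section into simple shapes (no overlaps), measuring from the bottom-left corner of the bounding box.
Rectangular body: 8.5 × 7, A = 59.5 cm², y = 3.5 cm, Ī = 242.958 cm⁴.
Semicircular cap: semicircle r = 4.25, A = 28.3725 cm², y = 8.80376 cm, Ī = 35.8086 cm⁴.
Centroid: ȳ = ΣA·y / ΣA = 5.21249 cm.
Transfer each piece to the horizontal centroidal axis using Ī + A·d² with d = y − 5.21249:
  rectangular body: d = -1.71249 cm → contributes +417.45 cm⁴
  semicircular cap: d = 3.59127 cm → contributes +401.734 cm⁴
Total I = 819.184 cm⁴.
Radius of gyration: k = √(I/A) = √(819.184 / 87.8725) = 3.05326 cm.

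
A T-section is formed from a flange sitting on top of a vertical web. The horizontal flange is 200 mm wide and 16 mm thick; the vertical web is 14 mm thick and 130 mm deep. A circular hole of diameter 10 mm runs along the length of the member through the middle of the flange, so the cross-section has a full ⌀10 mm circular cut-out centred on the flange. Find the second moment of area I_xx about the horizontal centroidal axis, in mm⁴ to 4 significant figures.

I_xx ≈ 8.758 × 10⁶ mm⁴

Split into non-overlapping primitives; take the origin at the lower-left of the bounding box.
Flange: 200 × 16, A = 3 200 mm², y = 138 mm, Ī = 68266.7 mm⁴.
Web: 14 × 130, A = 1 820 mm², y = 65 mm, Ī = 2 563 167 mm⁴.
Hole (subtracted): ⌀10, A = 78.5398 mm², y = 138 mm, Ī = 490.874 mm⁴.
Centroid: ȳ = ΣA·y / ΣA = 111.113 mm.
Transfer each piece to the horizontal centroidal axis using Ī + A·d² with d = y − 111.113:
  flange: d = 26.8868 mm → contributes +2 381 545 mm⁴
  web: d = -46.1132 mm → contributes +6 433 266 mm⁴
  hole: d = 26.8868 mm → contributes −57267.3 mm⁴
Total I = 8 757 544 mm⁴.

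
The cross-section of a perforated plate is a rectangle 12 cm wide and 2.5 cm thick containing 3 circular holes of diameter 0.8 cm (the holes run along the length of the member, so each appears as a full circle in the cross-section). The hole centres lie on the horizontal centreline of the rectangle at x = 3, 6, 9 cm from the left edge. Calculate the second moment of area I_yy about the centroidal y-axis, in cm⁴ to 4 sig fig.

Split into non-overlapping primitives; take the origin at the lower-left of the bounding box.
Plate: 12 × 2.5, A = 30 cm², x = 6 cm, Ī = 360 cm⁴.
Hole 1 (subtracted): ⌀0.8, A = 0.502655 cm², x = 3 cm, Ī = 0.0201062 cm⁴.
Hole 2 (subtracted): ⌀0.8, A = 0.502655 cm², x = 6 cm, Ī = 0.0201062 cm⁴.
Hole 3 (subtracted): ⌀0.8, A = 0.502655 cm², x = 9 cm, Ī = 0.0201062 cm⁴.
By symmetry the centroid is at mid-width, x̄ = 6 cm.
Transfer each piece to the centroidal y-axis using Ī + A·d² with d = x − 6:
  plate: d = 0 cm → contributes +360 cm⁴
  hole 1: d = -3 cm → contributes −4.544 cm⁴
  hole 2: d = 0 cm → contributes −0.0201062 cm⁴
  hole 3: d = 3 cm → contributes −4.544 cm⁴
Total I = 350.892 cm⁴.

I_yy ≈ 350.9 cm⁴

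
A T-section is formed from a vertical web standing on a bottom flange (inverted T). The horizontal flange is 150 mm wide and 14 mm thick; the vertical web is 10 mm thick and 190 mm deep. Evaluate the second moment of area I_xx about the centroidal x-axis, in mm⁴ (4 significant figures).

Treat the section as a set of non-overlapping primitives; coordinates are from the bounding-box lower-left.
Flange: 150 × 14, A = 2 100 mm², y = 7 mm, Ī = 34 300 mm⁴.
Web: 10 × 190, A = 1 900 mm², y = 109 mm, Ī = 5 715 833 mm⁴.
Centroid: ȳ = ΣA·y / ΣA = 55.45 mm.
Transfer each piece to the centroidal x-axis using Ī + A·d² with d = y − 55.45:
  flange: d = -48.45 mm → contributes +4 963 845 mm⁴
  web: d = 53.55 mm → contributes +11 164 278 mm⁴
Total I = 16 128 123 mm⁴.

I_xx ≈ 1.613 × 10⁷ mm⁴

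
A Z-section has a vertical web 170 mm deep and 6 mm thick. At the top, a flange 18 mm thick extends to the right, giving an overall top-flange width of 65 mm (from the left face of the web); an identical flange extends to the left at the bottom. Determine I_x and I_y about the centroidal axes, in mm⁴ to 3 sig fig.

Break the section into simple shapes (no overlaps), measuring from the bottom-left corner of the bounding box.
Web: 6 × 170, A = 1 020 mm², y = 85 mm, Ī = 2 456 500 mm⁴.
Top flange (beyond web): 59 × 18, A = 1 062 mm², y = 161 mm, Ī = 28 674 mm⁴.
Bottom flange (beyond web): 59 × 18, A = 1 062 mm², y = 9 mm, Ī = 28 674 mm⁴.
Centroid: ȳ = ΣA·y / ΣA = 85 mm.
Transfer each piece to the centroidal x-axis using Ī + A·d² with d = y − 85:
  web: d = 0 mm → contributes +2 456 500 mm⁴
  top flange (beyond web): d = 76 mm → contributes +6 162 786 mm⁴
  bottom flange (beyond web): d = -76 mm → contributes +6 162 786 mm⁴
Total I = 14 782 072 mm⁴.
For the y-axis: x̄ = 62 mm.
Repeating about the centroidal y-axis gives I_y = 2 862 672 mm⁴.

I_x ≈ 1.48 × 10⁷ mm⁴, I_y ≈ 2.86 × 10⁶ mm⁴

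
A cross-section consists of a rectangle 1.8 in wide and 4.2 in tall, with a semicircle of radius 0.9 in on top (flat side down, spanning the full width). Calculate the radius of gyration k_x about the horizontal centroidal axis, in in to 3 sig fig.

Split into non-overlapping primitives; take the origin at the lower-left of the bounding box.
Rectangular body: 1.8 × 4.2, A = 7.56 in², y = 2.1 in, Ī = 11.113 in⁴.
Semicircular cap: semicircle r = 0.9, A = 1.2723 in², y = 4.582 in, Ī = 0.072012 in⁴.
Centroid: ȳ = ΣA·y / ΣA = 2.4575 in.
Transfer each piece to the horizontal centroidal axis using Ī + A·d² with d = y − 2.4575:
  rectangular body: d = -0.35754 in → contributes +12.08 in⁴
  semicircular cap: d = 2.1244 in → contributes +5.8144 in⁴
Total I = 17.894 in⁴.
Radius of gyration: k = √(I/A) = √(17.894 / 8.8323) = 1.4234 in.

k_x ≈ 1.42 in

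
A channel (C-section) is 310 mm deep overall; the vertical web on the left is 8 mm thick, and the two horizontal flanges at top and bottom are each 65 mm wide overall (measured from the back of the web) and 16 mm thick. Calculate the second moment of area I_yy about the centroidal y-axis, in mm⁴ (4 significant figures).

Break the section into simple shapes (no overlaps), measuring from the bottom-left corner of the bounding box.
Web: 8 × 310, A = 2 480 mm², x = 4 mm, Ī = 13226.7 mm⁴.
Top flange (beyond web): 57 × 16, A = 912 mm², x = 36.5 mm, Ī = 246 924 mm⁴.
Bottom flange (beyond web): 57 × 16, A = 912 mm², x = 36.5 mm, Ī = 246 924 mm⁴.
Centroid: x̄ = ΣA·x / ΣA = 17.7732 mm.
Transfer each piece to the centroidal y-axis using Ī + A·d² with d = x − 17.7732:
  web: d = -13.7732 mm → contributes +483 688 mm⁴
  top flange (beyond web): d = 18.7268 mm → contributes +566 755 mm⁴
  bottom flange (beyond web): d = 18.7268 mm → contributes +566 755 mm⁴
Total I = 1 617 197 mm⁴.

I_yy ≈ 1.617 × 10⁶ mm⁴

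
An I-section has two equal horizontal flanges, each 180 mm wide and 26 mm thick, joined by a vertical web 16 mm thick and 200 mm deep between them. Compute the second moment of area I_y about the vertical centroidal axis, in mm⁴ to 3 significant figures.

Decompose the section into non-overlapping parts with the origin at the bottom-left of its bounding rectangle.
Bottom flange: 180 × 26, A = 4 680 mm², x = 90 mm, Ī = 12 636 000 mm⁴.
Web: 16 × 200, A = 3 200 mm², x = 90 mm, Ī = 68 267 mm⁴.
Top flange: 180 × 26, A = 4 680 mm², x = 90 mm, Ī = 12 636 000 mm⁴.
By symmetry the centroid is at mid-width, x̄ = 90 mm.
All pieces are centred on the vertical centroidal axis, so I = ΣĪ = 25 340 267 mm⁴.

I_y ≈ 2.53 × 10⁷ mm⁴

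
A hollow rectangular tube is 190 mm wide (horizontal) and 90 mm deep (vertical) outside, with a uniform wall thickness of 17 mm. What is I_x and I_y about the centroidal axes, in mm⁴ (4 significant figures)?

Decompose the section into non-overlapping parts with the origin at the bottom-left of its bounding rectangle.
Outer rectangle: 190 × 90, A = 17 100 mm², y = 45 mm, Ī = 11 542 500 mm⁴.
Inner void (subtracted): 156 × 56, A = 8 736 mm², y = 45 mm, Ī = 2 283 008 mm⁴.
By symmetry the centroid is at mid-height, ȳ = 45 mm.
All pieces are centred on the centroidal x-axis, so I = ΣĪ (holes subtracted) = 9 259 492 mm⁴.
Repeating about the centroidal y-axis gives I_y = 33 725 892 mm⁴.

I_x ≈ 9.259 × 10⁶ mm⁴, I_y ≈ 3.373 × 10⁷ mm⁴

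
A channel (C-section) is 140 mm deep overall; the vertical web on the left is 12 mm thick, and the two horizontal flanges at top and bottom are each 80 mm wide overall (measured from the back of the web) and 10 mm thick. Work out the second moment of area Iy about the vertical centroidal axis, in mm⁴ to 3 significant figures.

Iy ≈ 1.75 × 10⁶ mm⁴

Split into non-overlapping primitives; take the origin at the lower-left of the bounding box.
Web: 12 × 140, A = 1 680 mm², x = 6 mm, Ī = 20 160 mm⁴.
Top flange (beyond web): 68 × 10, A = 680 mm², x = 46 mm, Ī = 262 027 mm⁴.
Bottom flange (beyond web): 68 × 10, A = 680 mm², x = 46 mm, Ī = 262 027 mm⁴.
Centroid: x̄ = ΣA·x / ΣA = 23.895 mm.
Transfer each piece to the vertical centroidal axis using Ī + A·d² with d = x − 23.895:
  web: d = -17.895 mm → contributes +558 132 mm⁴
  top flange (beyond web): d = 22.105 mm → contributes +594 304 mm⁴
  bottom flange (beyond web): d = 22.105 mm → contributes +594 304 mm⁴
Total I = 1 746 740 mm⁴.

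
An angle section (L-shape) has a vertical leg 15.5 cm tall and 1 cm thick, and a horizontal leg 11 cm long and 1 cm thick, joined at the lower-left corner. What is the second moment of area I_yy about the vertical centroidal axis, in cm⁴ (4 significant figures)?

I_yy ≈ 268.5 cm⁴

Treat the section as a set of non-overlapping primitives; coordinates are from the bounding-box lower-left.
Vertical leg: 1 × 15.5, A = 15.5 cm², x = 0.5 cm, Ī = 1.29167 cm⁴.
Horizontal leg (remainder): 10 × 1, A = 10 cm², x = 6 cm, Ī = 83.3333 cm⁴.
Centroid: x̄ = ΣA·x / ΣA = 2.65686 cm.
Transfer each piece to the vertical centroidal axis using Ī + A·d² with d = x − 2.65686:
  vertical leg: d = -2.15686 cm → contributes +73.3985 cm⁴
  horizontal leg (remainder): d = 3.34314 cm → contributes +195.099 cm⁴
Total I = 268.498 cm⁴.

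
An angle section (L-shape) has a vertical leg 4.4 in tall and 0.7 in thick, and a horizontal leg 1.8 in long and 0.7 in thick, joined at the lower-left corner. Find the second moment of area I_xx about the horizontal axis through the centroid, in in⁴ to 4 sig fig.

Break the section into simple shapes (no overlaps), measuring from the bottom-left corner of the bounding box.
Vertical leg: 0.7 × 4.4, A = 3.08 in², y = 2.2 in, Ī = 4.96907 in⁴.
Horizontal leg (remainder): 1.1 × 0.7, A = 0.77 in², y = 0.35 in, Ī = 0.0314417 in⁴.
Centroid: ȳ = ΣA·y / ΣA = 1.83 in.
Transfer each piece to the horizontal axis through the centroid using Ī + A·d² with d = y − 1.83:
  vertical leg: d = 0.37 in → contributes +5.39072 in⁴
  horizontal leg (remainder): d = -1.48 in → contributes +1.71805 in⁴
Total I = 7.10877 in⁴.

I_xx ≈ 7.109 in⁴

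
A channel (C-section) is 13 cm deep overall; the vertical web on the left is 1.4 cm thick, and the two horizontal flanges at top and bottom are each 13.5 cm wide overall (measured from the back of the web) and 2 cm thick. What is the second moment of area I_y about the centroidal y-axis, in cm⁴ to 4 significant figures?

Split into non-overlapping primitives; take the origin at the lower-left of the bounding box.
Web: 1.4 × 13, A = 18.2 cm², x = 0.7 cm, Ī = 2.97267 cm⁴.
Top flange (beyond web): 12.1 × 2, A = 24.2 cm², x = 7.45 cm, Ī = 295.26 cm⁴.
Bottom flange (beyond web): 12.1 × 2, A = 24.2 cm², x = 7.45 cm, Ī = 295.26 cm⁴.
Centroid: x̄ = ΣA·x / ΣA = 5.60541 cm.
Transfer each piece to the centroidal y-axis using Ī + A·d² with d = x − 5.60541:
  web: d = -4.90541 cm → contributes +440.919 cm⁴
  top flange (beyond web): d = 1.84459 cm → contributes +377.601 cm⁴
  bottom flange (beyond web): d = 1.84459 cm → contributes +377.601 cm⁴
Total I = 1196.12 cm⁴.

I_y ≈ 1196 cm⁴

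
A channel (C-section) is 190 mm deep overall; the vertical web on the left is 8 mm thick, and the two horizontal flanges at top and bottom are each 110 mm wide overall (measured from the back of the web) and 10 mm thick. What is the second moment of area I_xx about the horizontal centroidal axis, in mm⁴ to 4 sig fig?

I_xx ≈ 2.111 × 10⁷ mm⁴

Treat the section as a set of non-overlapping primitives; coordinates are from the bounding-box lower-left.
Web: 8 × 190, A = 1 520 mm², y = 95 mm, Ī = 4 572 667 mm⁴.
Top flange (beyond web): 102 × 10, A = 1 020 mm², y = 185 mm, Ī = 8 500 mm⁴.
Bottom flange (beyond web): 102 × 10, A = 1 020 mm², y = 5 mm, Ī = 8 500 mm⁴.
By symmetry the centroid is at mid-height, ȳ = 95 mm.
Transfer each piece to the horizontal centroidal axis using Ī + A·d² with d = y − 95:
  web: d = 0 mm → contributes +4 572 667 mm⁴
  top flange (beyond web): d = 90 mm → contributes +8 270 500 mm⁴
  bottom flange (beyond web): d = -90 mm → contributes +8 270 500 mm⁴
Total I = 21 113 667 mm⁴.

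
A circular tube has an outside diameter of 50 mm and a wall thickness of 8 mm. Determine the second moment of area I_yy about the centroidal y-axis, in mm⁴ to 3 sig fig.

Split into non-overlapping primitives; take the origin at the lower-left of the bounding box.
Outer circle: ⌀50, A = 1963.5 mm², x = 25 mm, Ī = 306 796 mm⁴.
Bore (subtracted): ⌀34, A = 907.92 mm², x = 25 mm, Ī = 65 597 mm⁴.
By symmetry the centroid is at mid-width, x̄ = 25 mm.
All pieces are centred on the centroidal y-axis, so I = ΣĪ (holes subtracted) = 241 199 mm⁴.

I_yy ≈ 2.41 × 10⁵ mm⁴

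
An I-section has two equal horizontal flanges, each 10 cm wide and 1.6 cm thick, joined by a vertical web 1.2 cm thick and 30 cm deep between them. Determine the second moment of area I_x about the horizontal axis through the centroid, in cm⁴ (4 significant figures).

Break the section into simple shapes (no overlaps), measuring from the bottom-left corner of the bounding box.
Bottom flange: 10 × 1.6, A = 16 cm², y = 0.8 cm, Ī = 3.41333 cm⁴.
Web: 1.2 × 30, A = 36 cm², y = 16.6 cm, Ī = 2 700 cm⁴.
Top flange: 10 × 1.6, A = 16 cm², y = 32.4 cm, Ī = 3.41333 cm⁴.
By symmetry the centroid is at mid-height, ȳ = 16.6 cm.
Transfer each piece to the horizontal axis through the centroid using Ī + A·d² with d = y − 16.6:
  bottom flange: d = -15.8 cm → contributes +3997.65 cm⁴
  web: d = 0 cm → contributes +2 700 cm⁴
  top flange: d = 15.8 cm → contributes +3997.65 cm⁴
Total I = 10695.3 cm⁴.

I_x ≈ 1.070 × 10⁴ cm⁴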